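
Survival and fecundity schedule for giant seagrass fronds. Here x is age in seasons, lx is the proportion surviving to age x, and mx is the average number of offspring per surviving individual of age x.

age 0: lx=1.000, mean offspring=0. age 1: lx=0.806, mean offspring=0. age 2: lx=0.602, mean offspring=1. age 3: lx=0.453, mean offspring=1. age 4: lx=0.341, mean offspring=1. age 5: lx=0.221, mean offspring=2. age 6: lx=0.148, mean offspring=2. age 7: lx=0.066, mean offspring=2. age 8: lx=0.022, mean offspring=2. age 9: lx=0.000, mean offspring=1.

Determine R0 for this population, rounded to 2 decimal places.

2.31

lx·mx by age: 0, 0, 0.602, 0.453, 0.341, 0.442, 0.296, 0.132, 0.044, 0
R0 = Σ lx·mx = 2.31 → 2.31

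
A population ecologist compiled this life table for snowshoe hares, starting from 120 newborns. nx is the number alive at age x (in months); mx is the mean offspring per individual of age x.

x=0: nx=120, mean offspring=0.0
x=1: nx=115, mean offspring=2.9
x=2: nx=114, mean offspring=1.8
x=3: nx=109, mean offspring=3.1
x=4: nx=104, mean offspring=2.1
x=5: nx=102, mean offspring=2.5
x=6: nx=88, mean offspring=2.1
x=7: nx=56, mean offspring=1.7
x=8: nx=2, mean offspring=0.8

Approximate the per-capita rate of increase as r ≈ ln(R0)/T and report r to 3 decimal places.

lx = nx/n0 = nx/120: 1, 0.95833…, 0.95, 0.90833…, 0.86667…, 0.85, 0.73333…, 0.46667…, 0.01667…
R0 = Σ lx·mx = 0 + 2.77917… + 1.71 + 2.81583… + 1.82… + 2.125 + 1.54… + 0.79333… + 0.01333… = 13.596667…
Σ x·lx·mx = 47.451667…; T = 47.451667…/13.596667… = 3.48995…
r ≈ ln(R0)/T = ln(13.596667…)/3.48995… = 0.74781… → 0.748

0.748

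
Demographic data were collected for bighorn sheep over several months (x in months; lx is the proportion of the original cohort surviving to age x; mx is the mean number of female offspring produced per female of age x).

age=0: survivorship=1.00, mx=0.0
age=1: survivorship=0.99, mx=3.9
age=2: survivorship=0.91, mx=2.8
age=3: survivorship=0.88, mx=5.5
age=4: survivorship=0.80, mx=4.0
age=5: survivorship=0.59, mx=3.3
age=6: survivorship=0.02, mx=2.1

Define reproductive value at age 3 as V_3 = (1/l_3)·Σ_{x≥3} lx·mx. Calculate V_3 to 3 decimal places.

11.397

lx·mx for x ≥ 3: 4.84, 3.2, 1.947, 0.042 → sum = 10.029
V_3 = 10.029 / l_3 = 10.029 / 0.88 = 11.396591… → 11.397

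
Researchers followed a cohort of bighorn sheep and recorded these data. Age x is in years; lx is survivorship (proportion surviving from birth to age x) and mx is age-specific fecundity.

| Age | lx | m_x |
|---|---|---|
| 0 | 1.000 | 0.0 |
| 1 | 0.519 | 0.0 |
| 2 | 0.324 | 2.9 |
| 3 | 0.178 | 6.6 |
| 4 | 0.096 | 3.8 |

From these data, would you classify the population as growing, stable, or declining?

R0 = Σ lx·mx = 0 + 0 + 0.9396 + 1.1748 + 0.3648 = 2.4792
R0 > 1, so the population is growing.

growing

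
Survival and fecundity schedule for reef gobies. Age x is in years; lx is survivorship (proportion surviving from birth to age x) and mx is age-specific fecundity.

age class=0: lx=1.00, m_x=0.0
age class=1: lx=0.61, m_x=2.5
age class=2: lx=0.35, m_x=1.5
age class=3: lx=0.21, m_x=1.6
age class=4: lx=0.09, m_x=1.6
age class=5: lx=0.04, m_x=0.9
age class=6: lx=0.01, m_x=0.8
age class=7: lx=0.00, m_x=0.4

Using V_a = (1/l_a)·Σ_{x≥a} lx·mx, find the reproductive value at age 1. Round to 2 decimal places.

lx·mx for x ≥ 1: 1.525, 0.525, 0.336, 0.144, 0.036, 0.008, 0 → sum = 2.574
V_1 = 2.574 / l_1 = 2.574 / 0.61 = 4.219672… → 4.22

4.22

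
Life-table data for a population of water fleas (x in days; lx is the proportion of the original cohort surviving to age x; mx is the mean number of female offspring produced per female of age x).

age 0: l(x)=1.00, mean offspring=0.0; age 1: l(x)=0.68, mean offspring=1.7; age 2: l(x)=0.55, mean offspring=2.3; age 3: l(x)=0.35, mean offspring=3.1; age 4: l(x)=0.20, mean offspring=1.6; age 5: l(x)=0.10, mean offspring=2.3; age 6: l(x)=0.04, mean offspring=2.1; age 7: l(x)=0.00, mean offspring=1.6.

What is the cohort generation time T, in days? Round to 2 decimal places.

lx·mx: 0, 1.156, 1.265, 1.085, 0.32, 0.23, 0.084, 0 → R0 = 4.14
x·lx·mx: 0, 1.156, 2.53, 3.255, 1.28, 1.15, 0.504, 0 → Σ = 9.875
T = 9.875 / 4.14 = 2.385266… → 2.39

2.39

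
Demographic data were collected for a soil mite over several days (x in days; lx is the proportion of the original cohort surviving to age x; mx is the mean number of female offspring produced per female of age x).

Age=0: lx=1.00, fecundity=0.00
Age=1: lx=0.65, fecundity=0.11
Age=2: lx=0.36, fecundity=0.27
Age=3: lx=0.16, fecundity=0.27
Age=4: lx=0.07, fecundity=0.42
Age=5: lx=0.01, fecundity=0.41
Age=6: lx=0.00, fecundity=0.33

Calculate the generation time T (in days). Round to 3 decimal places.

lx·mx: 0, 0.0715, 0.0972, 0.0432, 0.0294, 0.0041, 0 → R0 = 0.2454
x·lx·mx: 0, 0.0715, 0.1944, 0.1296, 0.1176, 0.0205, 0 → Σ = 0.5336
T = 0.5336 / 0.2454 = 2.174409… → 2.174

2.174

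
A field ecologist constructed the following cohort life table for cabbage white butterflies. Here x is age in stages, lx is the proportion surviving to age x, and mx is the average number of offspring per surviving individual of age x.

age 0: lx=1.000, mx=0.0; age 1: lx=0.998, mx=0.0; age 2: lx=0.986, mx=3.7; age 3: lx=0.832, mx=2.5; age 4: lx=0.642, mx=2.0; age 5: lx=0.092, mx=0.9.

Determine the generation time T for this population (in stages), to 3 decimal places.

lx·mx: 0, 0, 3.6482, 2.08, 1.284, 0.0828 → R0 = 7.095
x·lx·mx: 0, 0, 7.2964, 6.24, 5.136, 0.414 → Σ = 19.0864
T = 19.0864 / 7.095 = 2.69012… → 2.690

2.690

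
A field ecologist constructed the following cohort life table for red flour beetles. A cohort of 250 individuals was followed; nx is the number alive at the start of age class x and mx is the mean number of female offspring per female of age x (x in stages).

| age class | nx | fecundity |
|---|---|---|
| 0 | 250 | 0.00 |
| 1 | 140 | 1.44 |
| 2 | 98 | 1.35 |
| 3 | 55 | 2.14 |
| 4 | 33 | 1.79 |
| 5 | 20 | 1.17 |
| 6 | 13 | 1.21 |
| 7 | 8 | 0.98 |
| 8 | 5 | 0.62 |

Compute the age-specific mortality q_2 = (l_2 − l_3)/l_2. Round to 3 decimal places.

lx = nx/n0 = nx/250: 1, 0.56, 0.392, 0.22, 0.132, 0.08, 0.052, 0.032, 0.02
q_2 = (l_2 − l_3) / l_2 = (0.392 − 0.22) / 0.392
     = 0.172 / 0.392 = 0.438776… → 0.439

0.439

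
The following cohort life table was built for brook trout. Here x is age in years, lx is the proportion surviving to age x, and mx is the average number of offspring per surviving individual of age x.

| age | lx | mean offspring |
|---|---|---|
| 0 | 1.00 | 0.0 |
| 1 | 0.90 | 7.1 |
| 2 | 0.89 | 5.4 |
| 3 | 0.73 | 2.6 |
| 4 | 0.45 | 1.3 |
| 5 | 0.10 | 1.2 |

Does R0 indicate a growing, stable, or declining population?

R0 = Σ lx·mx = 0 + 6.39 + 4.806 + 1.898 + 0.585 + 0.12 = 13.799
R0 > 1, so the population is growing.

growing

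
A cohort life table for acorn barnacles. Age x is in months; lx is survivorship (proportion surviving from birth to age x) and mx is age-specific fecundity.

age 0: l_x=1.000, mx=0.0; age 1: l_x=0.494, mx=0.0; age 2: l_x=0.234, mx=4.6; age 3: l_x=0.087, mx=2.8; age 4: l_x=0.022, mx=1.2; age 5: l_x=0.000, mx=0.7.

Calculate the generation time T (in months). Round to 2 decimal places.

lx·mx: 0, 0, 1.0764, 0.2436, 0.0264, 0 → R0 = 1.3464
x·lx·mx: 0, 0, 2.1528, 0.7308, 0.1056, 0 → Σ = 2.9892
T = 2.9892 / 1.3464 = 2.220143… → 2.22

2.22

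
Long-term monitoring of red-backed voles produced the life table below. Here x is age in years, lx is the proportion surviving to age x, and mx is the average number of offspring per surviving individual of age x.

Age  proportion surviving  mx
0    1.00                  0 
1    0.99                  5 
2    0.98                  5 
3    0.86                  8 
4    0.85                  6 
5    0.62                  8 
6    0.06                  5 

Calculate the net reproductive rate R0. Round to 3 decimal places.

lx·mx by age: 0, 4.95, 4.9, 6.88, 5.1, 4.96, 0.3
R0 = Σ lx·mx = 27.09 → 27.090

27.090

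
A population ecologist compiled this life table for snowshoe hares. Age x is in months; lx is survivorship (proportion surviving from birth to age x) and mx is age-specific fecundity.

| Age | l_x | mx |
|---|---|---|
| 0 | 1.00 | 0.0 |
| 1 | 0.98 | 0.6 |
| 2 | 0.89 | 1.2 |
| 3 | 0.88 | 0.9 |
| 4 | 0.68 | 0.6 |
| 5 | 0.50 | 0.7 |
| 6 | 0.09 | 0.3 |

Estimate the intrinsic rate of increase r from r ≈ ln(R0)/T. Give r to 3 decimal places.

R0 = Σ lx·mx = 0 + 0.588 + 1.068 + 0.792 + 0.408 + 0.35 + 0.027 = 3.233
Σ x·lx·mx = 8.644; T = 8.644/3.233 = 2.67368…
r ≈ ln(R0)/T = ln(3.233)/2.67368… = 0.43888… → 0.439

0.439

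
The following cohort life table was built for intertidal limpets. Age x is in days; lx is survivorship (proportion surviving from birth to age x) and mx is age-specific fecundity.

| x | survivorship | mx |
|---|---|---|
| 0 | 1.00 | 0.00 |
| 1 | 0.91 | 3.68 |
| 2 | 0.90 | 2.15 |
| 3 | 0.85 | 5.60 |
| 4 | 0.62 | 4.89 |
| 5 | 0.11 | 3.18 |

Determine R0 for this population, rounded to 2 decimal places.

lx·mx by age: 0, 3.3488, 1.935, 4.76, 3.0318, 0.3498
R0 = Σ lx·mx = 13.4254 → 13.43

13.43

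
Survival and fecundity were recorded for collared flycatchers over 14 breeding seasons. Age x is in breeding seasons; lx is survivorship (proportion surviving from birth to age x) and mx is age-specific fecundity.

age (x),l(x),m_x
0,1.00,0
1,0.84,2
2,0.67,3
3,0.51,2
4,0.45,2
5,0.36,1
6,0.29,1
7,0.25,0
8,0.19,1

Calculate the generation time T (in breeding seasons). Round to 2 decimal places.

lx·mx: 0, 1.68, 2.01, 1.02, 0.9, 0.36, 0.29, 0, 0.19 → R0 = 6.45
x·lx·mx: 0, 1.68, 4.02, 3.06, 3.6, 1.8, 1.74, 0, 1.52 → Σ = 17.42
T = 17.42 / 6.45 = 2.700775… → 2.70

2.70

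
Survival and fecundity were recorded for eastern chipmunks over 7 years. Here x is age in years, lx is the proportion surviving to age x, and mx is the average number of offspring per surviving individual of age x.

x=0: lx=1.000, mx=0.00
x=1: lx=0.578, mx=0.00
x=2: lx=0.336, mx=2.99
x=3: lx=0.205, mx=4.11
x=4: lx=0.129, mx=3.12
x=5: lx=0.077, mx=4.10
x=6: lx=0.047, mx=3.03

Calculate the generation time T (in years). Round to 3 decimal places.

3.169

lx·mx: 0, 0, 1.00464, 0.84255, 0.40248, 0.3157, 0.14241 → R0 = 2.70778
x·lx·mx: 0, 0, 2.00928, 2.52765, 1.60992, 1.5785, 0.85446 → Σ = 8.57981
T = 8.57981 / 2.70778 = 3.168577… → 3.169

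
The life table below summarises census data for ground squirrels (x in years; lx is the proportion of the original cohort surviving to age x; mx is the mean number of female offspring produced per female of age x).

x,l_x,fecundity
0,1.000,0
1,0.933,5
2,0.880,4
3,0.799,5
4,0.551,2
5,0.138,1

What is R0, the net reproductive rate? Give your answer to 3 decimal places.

lx·mx by age: 0, 4.665, 3.52, 3.995, 1.102, 0.138
R0 = Σ lx·mx = 13.42 → 13.420

13.420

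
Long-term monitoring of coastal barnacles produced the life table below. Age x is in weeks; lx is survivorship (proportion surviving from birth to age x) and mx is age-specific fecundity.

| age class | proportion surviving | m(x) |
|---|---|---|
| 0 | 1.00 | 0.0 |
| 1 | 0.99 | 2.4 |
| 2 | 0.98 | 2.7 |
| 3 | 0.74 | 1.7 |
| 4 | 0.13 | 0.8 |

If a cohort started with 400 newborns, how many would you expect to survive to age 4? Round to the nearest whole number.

Expected survivors = N0 · l_4 = 400 × 0.13 = 52 → 52

52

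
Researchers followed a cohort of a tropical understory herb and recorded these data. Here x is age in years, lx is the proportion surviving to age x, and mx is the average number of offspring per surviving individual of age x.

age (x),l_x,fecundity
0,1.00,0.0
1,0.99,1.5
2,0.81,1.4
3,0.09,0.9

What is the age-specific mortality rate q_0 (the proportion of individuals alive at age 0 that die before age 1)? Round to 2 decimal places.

0.01

q_0 = (l_0 − l_1) / l_0 = (1 − 0.99) / 1
     = 0.01 / 1 = 0.01 → 0.01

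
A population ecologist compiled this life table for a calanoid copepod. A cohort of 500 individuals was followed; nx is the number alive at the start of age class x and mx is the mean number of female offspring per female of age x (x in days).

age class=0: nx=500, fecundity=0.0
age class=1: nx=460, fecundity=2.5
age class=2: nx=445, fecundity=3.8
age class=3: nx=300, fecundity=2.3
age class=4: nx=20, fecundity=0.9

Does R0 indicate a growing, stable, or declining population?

lx = nx/n0 = nx/500: 1, 0.92, 0.89, 0.6, 0.04
R0 = Σ lx·mx = 0 + 2.3 + 3.382 + 1.38 + 0.036 = 7.098
R0 > 1, so the population is growing.

growing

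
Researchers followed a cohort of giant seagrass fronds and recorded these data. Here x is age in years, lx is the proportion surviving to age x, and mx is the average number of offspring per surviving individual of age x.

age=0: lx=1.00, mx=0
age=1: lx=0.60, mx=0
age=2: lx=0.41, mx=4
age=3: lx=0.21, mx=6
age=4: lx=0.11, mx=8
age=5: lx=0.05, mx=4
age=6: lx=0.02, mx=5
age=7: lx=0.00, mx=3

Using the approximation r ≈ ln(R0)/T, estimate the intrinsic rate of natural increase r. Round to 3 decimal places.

0.471

R0 = Σ lx·mx = 0 + 0 + 1.64 + 1.26 + 0.88 + 0.2 + 0.1 + 0 = 4.08
Σ x·lx·mx = 12.18; T = 12.18/4.08 = 2.98529…
r ≈ ln(R0)/T = ln(4.08)/2.98529… = 0.47101… → 0.471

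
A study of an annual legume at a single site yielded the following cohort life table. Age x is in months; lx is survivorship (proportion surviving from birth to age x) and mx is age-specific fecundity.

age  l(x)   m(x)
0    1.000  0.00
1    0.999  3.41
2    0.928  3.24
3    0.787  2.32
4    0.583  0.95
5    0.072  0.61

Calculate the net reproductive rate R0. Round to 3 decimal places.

8.837

lx·mx by age: 0, 3.40659, 3.00672, 1.82584, 0.55385, 0.04392
R0 = Σ lx·mx = 8.83692 → 8.837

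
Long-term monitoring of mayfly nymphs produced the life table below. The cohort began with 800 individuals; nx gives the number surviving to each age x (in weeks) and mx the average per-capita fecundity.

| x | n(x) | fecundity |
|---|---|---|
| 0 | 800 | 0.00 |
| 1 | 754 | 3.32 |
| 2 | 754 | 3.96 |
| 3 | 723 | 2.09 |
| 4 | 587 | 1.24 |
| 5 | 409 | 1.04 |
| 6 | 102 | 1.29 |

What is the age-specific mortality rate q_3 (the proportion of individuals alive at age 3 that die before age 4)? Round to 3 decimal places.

lx = nx/n0 = nx/800: 1, 0.9425, 0.9425, 0.90375, 0.73375, 0.51125, 0.1275
q_3 = (l_3 − l_4) / l_3 = (0.90375 − 0.73375) / 0.90375
     = 0.17 / 0.90375 = 0.188105… → 0.188

0.188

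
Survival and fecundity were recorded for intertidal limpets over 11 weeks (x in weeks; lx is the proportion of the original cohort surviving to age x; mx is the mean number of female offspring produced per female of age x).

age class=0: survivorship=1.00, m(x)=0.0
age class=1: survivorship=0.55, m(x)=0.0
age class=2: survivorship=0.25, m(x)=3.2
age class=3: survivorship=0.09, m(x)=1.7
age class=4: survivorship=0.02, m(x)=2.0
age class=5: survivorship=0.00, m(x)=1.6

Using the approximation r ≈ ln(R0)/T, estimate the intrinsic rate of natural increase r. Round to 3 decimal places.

-0.003

R0 = Σ lx·mx = 0 + 0 + 0.8 + 0.153 + 0.04 + 0 = 0.993
Σ x·lx·mx = 2.219; T = 2.219/0.993 = 2.23464…
r ≈ ln(R0)/T = ln(0.993)/2.23464… = -0.00314… → -0.003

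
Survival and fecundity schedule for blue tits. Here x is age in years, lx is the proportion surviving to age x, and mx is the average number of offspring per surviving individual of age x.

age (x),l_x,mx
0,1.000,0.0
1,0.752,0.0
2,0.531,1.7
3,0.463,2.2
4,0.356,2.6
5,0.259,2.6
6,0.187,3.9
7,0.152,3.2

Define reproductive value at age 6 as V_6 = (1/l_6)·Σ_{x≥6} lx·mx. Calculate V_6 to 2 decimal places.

lx·mx for x ≥ 6: 0.7293, 0.4864 → sum = 1.2157
V_6 = 1.2157 / l_6 = 1.2157 / 0.187 = 6.50107… → 6.50

6.50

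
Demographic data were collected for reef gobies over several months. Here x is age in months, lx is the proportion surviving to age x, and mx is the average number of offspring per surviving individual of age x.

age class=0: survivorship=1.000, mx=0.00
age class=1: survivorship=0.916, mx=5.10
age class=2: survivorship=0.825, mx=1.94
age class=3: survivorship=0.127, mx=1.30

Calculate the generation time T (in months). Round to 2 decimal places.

lx·mx: 0, 4.6716, 1.6005, 0.1651 → R0 = 6.4372
x·lx·mx: 0, 4.6716, 3.201, 0.4953 → Σ = 8.3679
T = 8.3679 / 6.4372 = 1.299929… → 1.30

1.30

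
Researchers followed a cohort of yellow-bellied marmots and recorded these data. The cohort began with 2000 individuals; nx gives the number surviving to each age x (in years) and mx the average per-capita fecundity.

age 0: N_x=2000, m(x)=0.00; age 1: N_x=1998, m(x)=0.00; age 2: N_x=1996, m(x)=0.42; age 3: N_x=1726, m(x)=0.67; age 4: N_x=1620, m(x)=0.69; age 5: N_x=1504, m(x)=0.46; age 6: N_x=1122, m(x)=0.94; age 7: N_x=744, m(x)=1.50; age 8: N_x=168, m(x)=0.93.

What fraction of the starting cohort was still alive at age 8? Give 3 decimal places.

l_8 = n_8/n_0 = 168/2000 = 0.084 → 0.084

0.084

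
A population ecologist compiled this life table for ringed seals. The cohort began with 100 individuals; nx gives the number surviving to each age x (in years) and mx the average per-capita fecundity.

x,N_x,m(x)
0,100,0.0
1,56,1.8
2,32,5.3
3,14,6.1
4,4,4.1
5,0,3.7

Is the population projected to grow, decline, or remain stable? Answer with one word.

lx = nx/n0 = nx/100: 1, 0.56, 0.32, 0.14, 0.04, 0
R0 = Σ lx·mx = 0 + 1.008 + 1.696 + 0.854 + 0.164 + 0 = 3.722
R0 > 1, so the population is growing.

growing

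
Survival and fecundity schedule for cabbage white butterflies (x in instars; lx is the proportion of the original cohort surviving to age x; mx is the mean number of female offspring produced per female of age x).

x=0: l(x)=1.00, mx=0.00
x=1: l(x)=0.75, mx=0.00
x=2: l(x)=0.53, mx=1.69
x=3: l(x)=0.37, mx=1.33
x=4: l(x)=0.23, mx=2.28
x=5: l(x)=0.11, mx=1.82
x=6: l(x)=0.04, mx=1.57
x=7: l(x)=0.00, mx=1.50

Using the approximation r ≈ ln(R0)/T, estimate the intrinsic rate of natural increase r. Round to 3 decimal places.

R0 = Σ lx·mx = 0 + 0 + 0.8957 + 0.4921 + 0.5244 + 0.2002 + 0.0628 + 0 = 2.1752
Σ x·lx·mx = 6.7431; T = 6.7431/2.1752 = 3.09999…
r ≈ ln(R0)/T = ln(2.1752)/3.09999… = 0.25068… → 0.251

0.251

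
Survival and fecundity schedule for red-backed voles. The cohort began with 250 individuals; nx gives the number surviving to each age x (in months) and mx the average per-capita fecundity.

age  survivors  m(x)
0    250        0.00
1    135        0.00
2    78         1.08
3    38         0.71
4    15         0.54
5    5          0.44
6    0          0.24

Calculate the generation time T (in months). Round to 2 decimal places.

2.41

lx = nx/n0 = nx/250: 1, 0.54, 0.312, 0.152, 0.06, 0.02, 0
lx·mx: 0, 0, 0.33696, 0.10792, 0.0324, 0.0088, 0 → R0 = 0.48608
x·lx·mx: 0, 0, 0.67392, 0.32376, 0.1296, 0.044, 0 → Σ = 1.17128
T = 1.17128 / 0.48608 = 2.409645… → 2.41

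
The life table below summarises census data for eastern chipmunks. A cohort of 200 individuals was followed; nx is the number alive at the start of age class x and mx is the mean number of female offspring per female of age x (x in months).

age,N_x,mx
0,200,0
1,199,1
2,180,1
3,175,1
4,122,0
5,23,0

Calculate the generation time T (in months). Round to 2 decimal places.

lx = nx/n0 = nx/200: 1, 0.995, 0.9, 0.875, 0.61, 0.115
lx·mx: 0, 0.995, 0.9, 0.875, 0, 0 → R0 = 2.77
x·lx·mx: 0, 0.995, 1.8, 2.625, 0, 0 → Σ = 5.42
T = 5.42 / 2.77 = 1.956679… → 1.96

1.96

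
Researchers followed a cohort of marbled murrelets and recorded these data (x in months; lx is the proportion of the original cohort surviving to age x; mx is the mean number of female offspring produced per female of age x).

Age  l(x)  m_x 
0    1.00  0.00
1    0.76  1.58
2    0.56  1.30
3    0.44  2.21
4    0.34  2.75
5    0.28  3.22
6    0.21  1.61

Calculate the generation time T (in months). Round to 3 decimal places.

lx·mx: 0, 1.2008, 0.728, 0.9724, 0.935, 0.9016, 0.3381 → R0 = 5.0759
x·lx·mx: 0, 1.2008, 1.456, 2.9172, 3.74, 4.508, 2.0286 → Σ = 15.8506
T = 15.8506 / 5.0759 = 3.122717… → 3.123

3.123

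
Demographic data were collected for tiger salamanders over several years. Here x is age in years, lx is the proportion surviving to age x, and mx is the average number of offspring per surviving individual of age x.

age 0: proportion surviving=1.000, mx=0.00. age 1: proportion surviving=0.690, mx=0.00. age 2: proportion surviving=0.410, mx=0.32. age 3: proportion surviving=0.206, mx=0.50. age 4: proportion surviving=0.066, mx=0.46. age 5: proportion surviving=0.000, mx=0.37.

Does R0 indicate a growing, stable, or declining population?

declining

R0 = Σ lx·mx = 0 + 0 + 0.1312 + 0.103 + 0.03036 + 0 = 0.26456
R0 < 1, so the population is declining.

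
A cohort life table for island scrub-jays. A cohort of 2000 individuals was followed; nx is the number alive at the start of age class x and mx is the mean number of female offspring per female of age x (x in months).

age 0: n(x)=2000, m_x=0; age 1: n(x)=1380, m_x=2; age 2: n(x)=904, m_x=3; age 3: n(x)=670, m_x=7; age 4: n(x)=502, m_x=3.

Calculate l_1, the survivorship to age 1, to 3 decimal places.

0.690

l_1 = n_1/n_0 = 1380/2000 = 0.69 → 0.690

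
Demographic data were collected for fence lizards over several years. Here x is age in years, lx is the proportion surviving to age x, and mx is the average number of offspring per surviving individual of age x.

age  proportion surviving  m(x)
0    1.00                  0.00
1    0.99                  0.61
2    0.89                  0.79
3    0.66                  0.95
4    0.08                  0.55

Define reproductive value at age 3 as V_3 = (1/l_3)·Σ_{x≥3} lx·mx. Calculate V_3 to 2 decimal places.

1.02

lx·mx for x ≥ 3: 0.627, 0.044 → sum = 0.671
V_3 = 0.671 / l_3 = 0.671 / 0.66 = 1.016667… → 1.02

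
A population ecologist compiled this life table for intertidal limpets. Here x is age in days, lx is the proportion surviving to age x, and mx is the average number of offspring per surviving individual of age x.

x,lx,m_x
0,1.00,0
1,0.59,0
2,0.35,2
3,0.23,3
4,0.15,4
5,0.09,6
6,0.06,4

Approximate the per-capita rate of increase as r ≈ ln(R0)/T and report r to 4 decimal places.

R0 = Σ lx·mx = 0 + 0 + 0.7 + 0.69 + 0.6 + 0.54 + 0.24 = 2.77
Σ x·lx·mx = 10.01; T = 10.01/2.77 = 3.61372…
r ≈ ln(R0)/T = ln(2.77)/3.61372… = 0.281939… → 0.2819

0.2819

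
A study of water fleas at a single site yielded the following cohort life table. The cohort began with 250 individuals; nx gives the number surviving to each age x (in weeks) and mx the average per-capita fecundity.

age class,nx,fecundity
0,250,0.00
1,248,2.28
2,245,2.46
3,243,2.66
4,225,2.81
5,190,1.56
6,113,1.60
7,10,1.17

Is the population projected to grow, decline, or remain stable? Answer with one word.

growing

lx = nx/n0 = nx/250: 1, 0.992, 0.98, 0.972, 0.9, 0.76, 0.452, 0.04
R0 = Σ lx·mx = 0 + 2.26176 + 2.4108 + 2.58552 + 2.529 + 1.1856 + 0.7232 + 0.0468 = 11.74268
R0 > 1, so the population is growing.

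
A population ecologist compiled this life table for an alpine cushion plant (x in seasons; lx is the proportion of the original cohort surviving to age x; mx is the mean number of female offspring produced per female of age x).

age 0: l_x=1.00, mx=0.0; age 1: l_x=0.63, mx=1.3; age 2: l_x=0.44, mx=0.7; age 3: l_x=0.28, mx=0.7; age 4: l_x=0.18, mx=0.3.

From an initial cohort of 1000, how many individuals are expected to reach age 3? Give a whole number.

Expected survivors = N0 · l_3 = 1000 × 0.28 = 280 → 280

280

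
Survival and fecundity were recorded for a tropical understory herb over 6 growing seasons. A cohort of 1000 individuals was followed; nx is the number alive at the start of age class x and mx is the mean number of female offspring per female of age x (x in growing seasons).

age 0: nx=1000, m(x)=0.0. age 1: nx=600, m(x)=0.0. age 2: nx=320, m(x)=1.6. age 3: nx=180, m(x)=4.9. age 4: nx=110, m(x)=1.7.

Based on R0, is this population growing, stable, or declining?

growing

lx = nx/n0 = nx/1000: 1, 0.6, 0.32, 0.18, 0.11
R0 = Σ lx·mx = 0 + 0 + 0.512 + 0.882 + 0.187 = 1.581
R0 > 1, so the population is growing.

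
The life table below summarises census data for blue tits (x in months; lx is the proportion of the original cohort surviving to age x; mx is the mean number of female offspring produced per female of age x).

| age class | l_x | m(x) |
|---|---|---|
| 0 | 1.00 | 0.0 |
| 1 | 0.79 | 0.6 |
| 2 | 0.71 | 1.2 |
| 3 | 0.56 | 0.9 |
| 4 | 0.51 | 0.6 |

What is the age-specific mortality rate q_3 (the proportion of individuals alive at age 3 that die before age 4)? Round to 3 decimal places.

q_3 = (l_3 − l_4) / l_3 = (0.56 − 0.51) / 0.56
     = 0.05 / 0.56 = 0.089286… → 0.089

0.089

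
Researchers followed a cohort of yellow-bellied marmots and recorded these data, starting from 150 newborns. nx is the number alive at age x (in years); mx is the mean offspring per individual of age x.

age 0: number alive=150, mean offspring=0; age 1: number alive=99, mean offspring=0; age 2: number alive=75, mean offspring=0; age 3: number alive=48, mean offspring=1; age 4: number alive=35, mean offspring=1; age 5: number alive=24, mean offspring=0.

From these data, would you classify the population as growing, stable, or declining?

lx = nx/n0 = nx/150: 1, 0.66, 0.5, 0.32, 0.23333…, 0.16
R0 = Σ lx·mx = 0 + 0 + 0 + 0.32 + 0.233333… + 0 = 0.553333…
R0 < 1, so the population is declining.

declining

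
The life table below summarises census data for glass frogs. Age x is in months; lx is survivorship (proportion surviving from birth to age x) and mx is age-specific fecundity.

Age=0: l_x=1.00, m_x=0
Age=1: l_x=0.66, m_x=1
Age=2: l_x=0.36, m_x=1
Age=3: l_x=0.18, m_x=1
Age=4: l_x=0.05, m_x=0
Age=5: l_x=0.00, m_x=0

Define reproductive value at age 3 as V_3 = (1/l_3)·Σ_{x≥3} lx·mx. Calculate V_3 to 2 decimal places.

lx·mx for x ≥ 3: 0.18, 0, 0 → sum = 0.18
V_3 = 0.18 / l_3 = 0.18 / 0.18 = 1 → 1.00

1.00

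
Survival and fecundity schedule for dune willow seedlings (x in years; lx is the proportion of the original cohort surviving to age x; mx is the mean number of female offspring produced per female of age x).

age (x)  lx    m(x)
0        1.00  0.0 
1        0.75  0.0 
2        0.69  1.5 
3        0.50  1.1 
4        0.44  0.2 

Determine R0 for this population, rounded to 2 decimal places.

lx·mx by age: 0, 0, 1.035, 0.55, 0.088
R0 = Σ lx·mx = 1.673 → 1.67

1.67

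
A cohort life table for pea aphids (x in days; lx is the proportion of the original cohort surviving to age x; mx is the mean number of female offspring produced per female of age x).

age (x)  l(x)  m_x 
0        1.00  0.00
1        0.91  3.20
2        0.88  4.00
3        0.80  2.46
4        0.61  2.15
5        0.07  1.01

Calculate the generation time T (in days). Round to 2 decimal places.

2.19

lx·mx: 0, 2.912, 3.52, 1.968, 1.3115, 0.0707 → R0 = 9.7822
x·lx·mx: 0, 2.912, 7.04, 5.904, 5.246, 0.3535 → Σ = 21.4555
T = 21.4555 / 9.7822 = 2.193321… → 2.19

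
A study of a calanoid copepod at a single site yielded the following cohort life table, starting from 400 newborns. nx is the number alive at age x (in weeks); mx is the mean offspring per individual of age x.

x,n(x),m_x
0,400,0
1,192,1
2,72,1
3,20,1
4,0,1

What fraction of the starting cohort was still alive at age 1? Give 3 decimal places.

0.480

l_1 = n_1/n_0 = 192/400 = 0.48 → 0.480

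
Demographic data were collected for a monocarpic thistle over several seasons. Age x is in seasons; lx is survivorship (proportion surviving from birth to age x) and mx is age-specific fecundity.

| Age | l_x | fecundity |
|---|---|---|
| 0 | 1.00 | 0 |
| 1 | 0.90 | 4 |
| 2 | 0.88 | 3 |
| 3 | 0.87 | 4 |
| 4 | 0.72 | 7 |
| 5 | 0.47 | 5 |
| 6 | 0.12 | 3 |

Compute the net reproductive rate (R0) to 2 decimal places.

17.47

lx·mx by age: 0, 3.6, 2.64, 3.48, 5.04, 2.35, 0.36
R0 = Σ lx·mx = 17.47 → 17.47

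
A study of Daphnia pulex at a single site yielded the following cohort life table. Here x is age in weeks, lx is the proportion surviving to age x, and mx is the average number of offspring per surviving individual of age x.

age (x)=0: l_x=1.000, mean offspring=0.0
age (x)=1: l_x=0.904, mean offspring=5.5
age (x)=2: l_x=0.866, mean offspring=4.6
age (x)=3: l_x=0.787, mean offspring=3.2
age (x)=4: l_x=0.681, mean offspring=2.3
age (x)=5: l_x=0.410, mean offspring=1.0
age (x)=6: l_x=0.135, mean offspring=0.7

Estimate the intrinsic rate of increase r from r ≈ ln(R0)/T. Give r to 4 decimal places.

R0 = Σ lx·mx = 0 + 4.972 + 3.9836 + 2.5184 + 1.5663 + 0.41 + 0.0945 = 13.5448
Σ x·lx·mx = 29.3766; T = 29.3766/13.5448 = 2.16885…
r ≈ ln(R0)/T = ln(13.5448)/2.16885… = 1.201561… → 1.2016

1.2016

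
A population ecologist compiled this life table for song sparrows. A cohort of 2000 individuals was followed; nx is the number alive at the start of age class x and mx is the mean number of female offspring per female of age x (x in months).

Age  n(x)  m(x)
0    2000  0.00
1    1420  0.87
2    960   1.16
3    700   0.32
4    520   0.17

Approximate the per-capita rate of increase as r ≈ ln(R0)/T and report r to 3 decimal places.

lx = nx/n0 = nx/2000: 1, 0.71, 0.48, 0.35, 0.26
R0 = Σ lx·mx = 0 + 0.6177 + 0.5568 + 0.112 + 0.0442 = 1.3307
Σ x·lx·mx = 2.2441; T = 2.2441/1.3307 = 1.68641…
r ≈ ln(R0)/T = ln(1.3307)/1.68641… = 0.16942… → 0.169

0.169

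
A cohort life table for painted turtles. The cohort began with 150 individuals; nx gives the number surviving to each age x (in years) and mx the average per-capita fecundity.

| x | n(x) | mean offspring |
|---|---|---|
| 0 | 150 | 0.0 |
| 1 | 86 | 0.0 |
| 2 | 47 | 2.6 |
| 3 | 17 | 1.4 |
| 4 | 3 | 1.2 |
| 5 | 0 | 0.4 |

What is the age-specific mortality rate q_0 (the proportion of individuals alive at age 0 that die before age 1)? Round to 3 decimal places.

0.427

lx = nx/n0 = nx/150: 1, 0.57333…, 0.31333…, 0.11333…, 0.02, 0
q_0 = (l_0 − l_1) / l_0 = (1 − 0.573333…) / 1
     = 0.426667… / 1 = 0.426667… → 0.427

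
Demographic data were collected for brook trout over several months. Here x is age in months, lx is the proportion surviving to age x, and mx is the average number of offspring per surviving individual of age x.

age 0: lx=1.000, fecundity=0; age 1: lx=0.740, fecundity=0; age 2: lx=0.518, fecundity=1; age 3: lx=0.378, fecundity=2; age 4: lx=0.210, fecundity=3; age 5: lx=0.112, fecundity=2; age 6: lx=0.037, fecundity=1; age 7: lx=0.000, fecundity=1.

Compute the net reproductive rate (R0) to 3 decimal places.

2.165

lx·mx by age: 0, 0, 0.518, 0.756, 0.63, 0.224, 0.037, 0
R0 = Σ lx·mx = 2.165 → 2.165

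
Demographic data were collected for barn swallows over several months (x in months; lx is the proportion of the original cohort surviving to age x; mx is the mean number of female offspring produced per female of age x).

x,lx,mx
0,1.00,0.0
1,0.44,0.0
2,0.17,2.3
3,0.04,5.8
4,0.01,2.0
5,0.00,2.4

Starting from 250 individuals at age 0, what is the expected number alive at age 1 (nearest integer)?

Expected survivors = N0 · l_1 = 250 × 0.44 = 110 → 110

110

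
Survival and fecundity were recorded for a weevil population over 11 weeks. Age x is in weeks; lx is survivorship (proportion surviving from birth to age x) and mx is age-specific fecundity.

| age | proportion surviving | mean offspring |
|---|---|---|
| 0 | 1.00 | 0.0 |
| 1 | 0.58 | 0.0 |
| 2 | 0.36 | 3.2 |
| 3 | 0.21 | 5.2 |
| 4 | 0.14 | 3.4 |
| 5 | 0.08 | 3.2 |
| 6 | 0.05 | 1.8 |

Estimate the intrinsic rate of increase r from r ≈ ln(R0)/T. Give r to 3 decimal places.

0.369

R0 = Σ lx·mx = 0 + 0 + 1.152 + 1.092 + 0.476 + 0.256 + 0.09 = 3.066
Σ x·lx·mx = 9.304; T = 9.304/3.066 = 3.03457…
r ≈ ln(R0)/T = ln(3.066)/3.03457… = 0.3692… → 0.369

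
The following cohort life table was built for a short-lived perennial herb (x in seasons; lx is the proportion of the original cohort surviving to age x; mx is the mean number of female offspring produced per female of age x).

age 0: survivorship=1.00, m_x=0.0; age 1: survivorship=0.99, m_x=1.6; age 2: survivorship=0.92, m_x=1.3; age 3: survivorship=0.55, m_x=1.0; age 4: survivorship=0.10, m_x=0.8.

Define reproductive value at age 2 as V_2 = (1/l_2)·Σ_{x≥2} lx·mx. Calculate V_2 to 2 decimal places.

1.98

lx·mx for x ≥ 2: 1.196, 0.55, 0.08 → sum = 1.826
V_2 = 1.826 / l_2 = 1.826 / 0.92 = 1.984783… → 1.98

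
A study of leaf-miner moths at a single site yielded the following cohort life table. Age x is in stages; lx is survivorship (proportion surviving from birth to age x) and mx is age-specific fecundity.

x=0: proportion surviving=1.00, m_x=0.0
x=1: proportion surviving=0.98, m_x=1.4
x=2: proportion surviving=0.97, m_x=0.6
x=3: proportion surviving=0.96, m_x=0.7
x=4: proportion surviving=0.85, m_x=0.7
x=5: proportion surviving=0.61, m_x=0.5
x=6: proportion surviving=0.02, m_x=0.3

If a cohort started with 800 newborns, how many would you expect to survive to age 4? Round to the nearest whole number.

680

Expected survivors = N0 · l_4 = 800 × 0.85 = 680 → 680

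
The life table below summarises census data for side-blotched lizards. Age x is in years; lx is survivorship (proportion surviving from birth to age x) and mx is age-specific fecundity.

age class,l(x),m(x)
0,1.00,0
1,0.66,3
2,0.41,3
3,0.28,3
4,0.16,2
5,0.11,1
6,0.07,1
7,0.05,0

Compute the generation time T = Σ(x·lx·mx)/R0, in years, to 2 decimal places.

lx·mx: 0, 1.98, 1.23, 0.84, 0.32, 0.11, 0.07, 0 → R0 = 4.55
x·lx·mx: 0, 1.98, 2.46, 2.52, 1.28, 0.55, 0.42, 0 → Σ = 9.21
T = 9.21 / 4.55 = 2.024176… → 2.02

2.02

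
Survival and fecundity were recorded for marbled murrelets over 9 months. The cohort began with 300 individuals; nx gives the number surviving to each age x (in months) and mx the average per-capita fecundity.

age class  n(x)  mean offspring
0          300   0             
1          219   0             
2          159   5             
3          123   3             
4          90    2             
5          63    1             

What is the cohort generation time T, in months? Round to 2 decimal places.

lx = nx/n0 = nx/300: 1, 0.73, 0.53, 0.41, 0.3, 0.21
lx·mx: 0, 0, 2.65, 1.23, 0.6, 0.21 → R0 = 4.69
x·lx·mx: 0, 0, 5.3, 3.69, 2.4, 1.05 → Σ = 12.44
T = 12.44 / 4.69 = 2.652452… → 2.65

2.65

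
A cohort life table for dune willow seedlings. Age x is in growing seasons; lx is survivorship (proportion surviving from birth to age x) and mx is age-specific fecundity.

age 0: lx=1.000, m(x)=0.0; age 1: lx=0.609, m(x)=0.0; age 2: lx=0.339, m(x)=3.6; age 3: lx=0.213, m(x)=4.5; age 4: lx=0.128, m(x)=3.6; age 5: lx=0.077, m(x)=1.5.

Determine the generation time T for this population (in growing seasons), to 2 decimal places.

lx·mx: 0, 0, 1.2204, 0.9585, 0.4608, 0.1155 → R0 = 2.7552
x·lx·mx: 0, 0, 2.4408, 2.8755, 1.8432, 0.5775 → Σ = 7.737
T = 7.737 / 2.7552 = 2.808145… → 2.81

2.81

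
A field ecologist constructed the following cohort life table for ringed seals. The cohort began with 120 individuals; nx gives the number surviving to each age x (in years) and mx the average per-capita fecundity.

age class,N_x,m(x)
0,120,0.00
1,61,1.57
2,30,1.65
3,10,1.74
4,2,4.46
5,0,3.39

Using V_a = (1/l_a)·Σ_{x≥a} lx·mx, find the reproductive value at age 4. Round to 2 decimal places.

lx = nx/n0 = nx/120: 1, 0.50833…, 0.25, 0.08333…, 0.01667…, 0
lx·mx for x ≥ 4: 0.074333…, 0 → sum = 0.074333…
V_4 = 0.074333… / l_4 = 0.074333… / 0.016667… = 4.46… → 4.46

4.46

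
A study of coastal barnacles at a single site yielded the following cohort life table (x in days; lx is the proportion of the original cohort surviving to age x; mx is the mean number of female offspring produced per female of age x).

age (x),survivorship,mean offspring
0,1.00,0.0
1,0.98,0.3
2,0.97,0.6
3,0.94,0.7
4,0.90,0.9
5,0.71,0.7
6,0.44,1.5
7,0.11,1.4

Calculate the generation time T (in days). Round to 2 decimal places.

lx·mx: 0, 0.294, 0.582, 0.658, 0.81, 0.497, 0.66, 0.154 → R0 = 3.655
x·lx·mx: 0, 0.294, 1.164, 1.974, 3.24, 2.485, 3.96, 1.078 → Σ = 14.195
T = 14.195 / 3.655 = 3.883721… → 3.88

3.88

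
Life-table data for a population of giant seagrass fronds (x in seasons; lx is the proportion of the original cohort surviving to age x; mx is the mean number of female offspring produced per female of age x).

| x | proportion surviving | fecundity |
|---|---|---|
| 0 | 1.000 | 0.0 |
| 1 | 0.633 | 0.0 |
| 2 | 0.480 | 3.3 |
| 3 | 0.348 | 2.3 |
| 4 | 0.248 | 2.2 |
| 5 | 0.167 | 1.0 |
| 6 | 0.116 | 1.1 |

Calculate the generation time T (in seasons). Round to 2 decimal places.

2.90

lx·mx: 0, 0, 1.584, 0.8004, 0.5456, 0.167, 0.1276 → R0 = 3.2246
x·lx·mx: 0, 0, 3.168, 2.4012, 2.1824, 0.835, 0.7656 → Σ = 9.3522
T = 9.3522 / 3.2246 = 2.900267… → 2.90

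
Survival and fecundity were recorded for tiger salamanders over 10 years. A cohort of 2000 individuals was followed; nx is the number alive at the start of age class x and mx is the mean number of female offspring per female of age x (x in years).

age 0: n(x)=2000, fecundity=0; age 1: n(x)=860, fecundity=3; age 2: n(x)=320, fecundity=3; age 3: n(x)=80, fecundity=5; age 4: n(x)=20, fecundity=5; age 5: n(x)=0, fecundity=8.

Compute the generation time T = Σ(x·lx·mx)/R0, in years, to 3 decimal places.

1.510

lx = nx/n0 = nx/2000: 1, 0.43, 0.16, 0.04, 0.01, 0
lx·mx: 0, 1.29, 0.48, 0.2, 0.05, 0 → R0 = 2.02
x·lx·mx: 0, 1.29, 0.96, 0.6, 0.2, 0 → Σ = 3.05
T = 3.05 / 2.02 = 1.509901… → 1.510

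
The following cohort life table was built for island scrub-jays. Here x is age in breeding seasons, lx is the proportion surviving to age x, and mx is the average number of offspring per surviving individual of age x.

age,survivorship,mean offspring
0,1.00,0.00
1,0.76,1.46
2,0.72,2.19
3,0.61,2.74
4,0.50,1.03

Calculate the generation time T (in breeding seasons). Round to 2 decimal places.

2.33

lx·mx: 0, 1.1096, 1.5768, 1.6714, 0.515 → R0 = 4.8728
x·lx·mx: 0, 1.1096, 3.1536, 5.0142, 2.06 → Σ = 11.3374
T = 11.3374 / 4.8728 = 2.32667… → 2.33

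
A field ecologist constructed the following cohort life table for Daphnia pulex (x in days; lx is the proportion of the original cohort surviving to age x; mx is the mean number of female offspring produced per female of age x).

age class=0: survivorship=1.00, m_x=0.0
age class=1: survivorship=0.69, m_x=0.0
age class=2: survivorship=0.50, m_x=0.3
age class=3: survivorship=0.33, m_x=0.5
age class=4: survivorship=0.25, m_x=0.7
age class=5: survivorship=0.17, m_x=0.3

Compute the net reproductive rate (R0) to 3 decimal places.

0.541

lx·mx by age: 0, 0, 0.15, 0.165, 0.175, 0.051
R0 = Σ lx·mx = 0.541 → 0.541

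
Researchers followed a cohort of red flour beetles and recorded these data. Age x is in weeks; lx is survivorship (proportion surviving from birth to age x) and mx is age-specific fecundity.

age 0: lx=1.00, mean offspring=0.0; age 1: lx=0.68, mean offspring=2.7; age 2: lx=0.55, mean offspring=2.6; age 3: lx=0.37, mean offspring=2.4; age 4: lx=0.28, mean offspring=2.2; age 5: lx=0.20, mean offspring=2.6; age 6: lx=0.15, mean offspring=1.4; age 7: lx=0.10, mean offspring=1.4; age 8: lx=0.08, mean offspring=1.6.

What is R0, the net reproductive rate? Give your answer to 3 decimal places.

lx·mx by age: 0, 1.836, 1.43, 0.888, 0.616, 0.52, 0.21, 0.14, 0.128
R0 = Σ lx·mx = 5.768 → 5.768

5.768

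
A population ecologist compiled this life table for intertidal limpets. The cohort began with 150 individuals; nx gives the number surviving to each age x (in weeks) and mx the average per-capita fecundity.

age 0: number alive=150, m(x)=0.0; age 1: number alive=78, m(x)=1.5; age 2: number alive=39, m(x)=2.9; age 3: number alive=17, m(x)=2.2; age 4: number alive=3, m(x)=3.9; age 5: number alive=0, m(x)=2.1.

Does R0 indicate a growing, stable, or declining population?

lx = nx/n0 = nx/150: 1, 0.52, 0.26, 0.11333…, 0.02, 0
R0 = Σ lx·mx = 0 + 0.78 + 0.754 + 0.249333… + 0.078 + 0 = 1.861333…
R0 > 1, so the population is growing.

growing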